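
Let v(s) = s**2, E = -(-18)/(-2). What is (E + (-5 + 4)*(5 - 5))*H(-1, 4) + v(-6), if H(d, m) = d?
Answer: 45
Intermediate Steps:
E = -9 (E = -(-18)*(-1)/2 = -6*3/2 = -9)
(E + (-5 + 4)*(5 - 5))*H(-1, 4) + v(-6) = (-9 + (-5 + 4)*(5 - 5))*(-1) + (-6)**2 = (-9 - 1*0)*(-1) + 36 = (-9 + 0)*(-1) + 36 = -9*(-1) + 36 = 9 + 36 = 45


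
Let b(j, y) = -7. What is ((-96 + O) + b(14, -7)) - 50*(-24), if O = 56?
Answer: 1153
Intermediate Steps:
((-96 + O) + b(14, -7)) - 50*(-24) = ((-96 + 56) - 7) - 50*(-24) = (-40 - 7) + 1200 = -47 + 1200 = 1153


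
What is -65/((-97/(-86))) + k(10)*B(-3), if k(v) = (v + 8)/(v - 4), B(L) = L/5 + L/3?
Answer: -30278/485 ≈ -62.429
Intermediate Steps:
B(L) = 8*L/15 (B(L) = L*(⅕) + L*(⅓) = L/5 + L/3 = 8*L/15)
k(v) = (8 + v)/(-4 + v)
-65/((-97/(-86))) + k(10)*B(-3) = -65/((-97/(-86))) + ((8 + 10)/(-4 + 10))*((8/15)*(-3)) = -65/((-97*(-1/86))) + (18/6)*(-8/5) = -65/97/86 + ((⅙)*18)*(-8/5) = -65*86/97 + 3*(-8/5) = -5590/97 - 24/5 = -30278/485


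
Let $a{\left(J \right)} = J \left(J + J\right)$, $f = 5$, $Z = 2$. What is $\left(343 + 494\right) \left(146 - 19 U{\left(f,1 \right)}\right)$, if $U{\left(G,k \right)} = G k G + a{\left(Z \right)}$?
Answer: $-402597$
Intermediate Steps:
$a{\left(J \right)} = 2 J^{2}$ ($a{\left(J \right)} = J 2 J = 2 J^{2}$)
$U{\left(G,k \right)} = 8 + k G^{2}$ ($U{\left(G,k \right)} = G k G + 2 \cdot 2^{2} = k G^{2} + 2 \cdot 4 = k G^{2} + 8 = 8 + k G^{2}$)
$\left(343 + 494\right) \left(146 - 19 U{\left(f,1 \right)}\right) = \left(343 + 494\right) \left(146 - 19 \left(8 + 1 \cdot 5^{2}\right)\right) = 837 \left(146 - 19 \left(8 + 1 \cdot 25\right)\right) = 837 \left(146 - 19 \left(8 + 25\right)\right) = 837 \left(146 - 627\right) = 837 \left(-481\right) = -402597$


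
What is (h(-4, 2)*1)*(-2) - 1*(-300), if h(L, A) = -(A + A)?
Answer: 308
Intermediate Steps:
h(L, A) = -2*A
(h(-4, 2)*1)*(-2) - 1*(-300) = (-2*2*1)*(-2) - 1*(-300) = -4*1*(-2) + 300 = -4*(-2) + 300 = 8 + 300 = 308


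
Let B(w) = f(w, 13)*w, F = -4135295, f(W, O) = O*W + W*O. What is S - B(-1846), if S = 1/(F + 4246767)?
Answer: -9876487866751/111472 ≈ -8.8601e+7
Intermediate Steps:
f(W, O) = 2*O*W (f(W, O) = O*W + O*W = 2*O*W)
B(w) = 26*w**2 (B(w) = (2*13*w)*w = (26*w)*w = 26*w**2)
S = 1/111472 (S = 1/(-4135295 + 4246767) = 1/111472 ≈ 8.9709e-6)
S - B(-1846) = 1/111472 - 26*(-1846)**2 = 1/111472 - 26*3407716 = 1/111472 - 1*88600616 = 1/111472 - 88600616 = -9876487866751/111472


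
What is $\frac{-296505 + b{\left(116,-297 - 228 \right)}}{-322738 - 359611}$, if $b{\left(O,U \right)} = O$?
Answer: $\frac{296389}{682349} \approx 0.43437$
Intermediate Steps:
$\frac{-296505 + b{\left(116,-297 - 228 \right)}}{-322738 - 359611} = \frac{-296505 + 116}{-322738 - 359611} = - \frac{296389}{-682349} = \left(-296389\right) \left(- \frac{1}{682349}\right) = \frac{296389}{682349}$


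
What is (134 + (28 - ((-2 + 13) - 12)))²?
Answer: 26569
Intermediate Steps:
(134 + (28 - ((-2 + 13) - 12)))² = (134 + (28 - (11 - 12)))² = (134 + (28 - 1*(-1)))² = (134 + (28 + 1))² = (134 + 29)² = 163² = 26569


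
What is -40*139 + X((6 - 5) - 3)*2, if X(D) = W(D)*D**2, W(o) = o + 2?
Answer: -5560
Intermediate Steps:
W(o) = 2 + o
X(D) = D**2*(2 + D) (X(D) = (2 + D)*D**2 = D**2*(2 + D))
-40*139 + X((6 - 5) - 3)*2 = -40*139 + (((6 - 5) - 3)**2*(2 + ((6 - 5) - 3)))*2 = -5560 + ((1 - 3)**2*(2 + (1 - 3)))*2 = -5560 + ((-2)**2*(2 - 2))*2 = -5560 + (4*0)*2 = -5560 + 0*2 = -5560 + 0 = -5560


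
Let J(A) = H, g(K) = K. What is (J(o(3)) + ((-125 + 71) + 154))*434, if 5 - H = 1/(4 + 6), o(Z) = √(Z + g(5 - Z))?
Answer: 227633/5 ≈ 45527.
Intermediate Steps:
o(Z) = √5 (o(Z) = √(Z + (5 - Z)) = √5)
H = 49/10 (H = 5 - 1/(4 + 6) = 5 - 1/10 = 5 - 1*⅒ = 5 - ⅒ = 49/10 ≈ 4.9000)
J(A) = 49/10
(J(o(3)) + ((-125 + 71) + 154))*434 = (49/10 + ((-125 + 71) + 154))*434 = (49/10 + (-54 + 154))*434 = (49/10 + 100)*434 = (1049/10)*434 = 227633/5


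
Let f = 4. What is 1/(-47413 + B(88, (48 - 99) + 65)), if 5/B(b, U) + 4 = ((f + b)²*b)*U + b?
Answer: -10427732/494410057311 ≈ -2.1091e-5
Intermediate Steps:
B(b, U) = 5/(-4 + b + U*b*(4 + b)²) (B(b, U) = 5/(-4 + (((4 + b)²*b)*U + b)) = 5/(-4 + ((b*(4 + b)²)*U + b)) = 5/(-4 + (U*b*(4 + b)² + b)) = 5/(-4 + (b + U*b*(4 + b)²)) = 5/(-4 + b + U*b*(4 + b)²))
1/(-47413 + B(88, (48 - 99) + 65)) = 1/(-47413 + 5/(-4 + 88 + ((48 - 99) + 65)*88*(4 + 88)²)) = 1/(-47413 + 5/(-4 + 88 + (-51 + 65)*88*92²)) = 1/(-47413 + 5/(-4 + 88 + 14*88*8464)) = 1/(-47413 + 5/(-4 + 88 + 10427648)) = 1/(-47413 + 5/10427732) = 1/(-494410057311/10427732) = -10427732/494410057311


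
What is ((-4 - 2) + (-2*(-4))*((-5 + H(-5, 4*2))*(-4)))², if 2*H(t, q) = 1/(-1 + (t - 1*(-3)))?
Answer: 228484/9 ≈ 25387.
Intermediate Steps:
H(t, q) = 1/(2*(2 + t)) (H(t, q) = 1/(2*(-1 + (t - 1*(-3)))) = 1/(2*(-1 + (t + 3))) = 1/(2*(-1 + (3 + t))) = 1/(2*(2 + t)))
((-4 - 2) + (-2*(-4))*((-5 + H(-5, 4*2))*(-4)))² = ((-4 - 2) + (-2*(-4))*((-5 + 1/(2*(2 - 5)))*(-4)))² = (-6 + 8*((-5 + (½)/(-3))*(-4)))² = (-6 + 8*((-5 + (½)*(-⅓))*(-4)))² = (-6 + 8*((-5 - ⅙)*(-4)))² = (-6 + 8*(-31/6*(-4)))² = (-6 + 8*(62/3))² = (-6 + 496/3)² = (478/3)² = 228484/9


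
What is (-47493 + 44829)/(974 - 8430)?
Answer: 333/932 ≈ 0.35730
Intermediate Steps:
(-47493 + 44829)/(974 - 8430) = -2664/(-7456) = -2664*(-1/7456) = 333/932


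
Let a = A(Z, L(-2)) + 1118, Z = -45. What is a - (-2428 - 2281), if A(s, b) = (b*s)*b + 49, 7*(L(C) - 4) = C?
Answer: 257504/49 ≈ 5255.2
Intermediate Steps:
L(C) = 4 + C/7
A(s, b) = 49 + s*b² (A(s, b) = s*b² + 49 = 49 + s*b²)
a = 26763/49 (a = (49 - 45*(4 + (⅐)*(-2))²) + 1118 = (49 - 45*(4 - 2/7)²) + 1118 = (49 - 45*(26/7)²) + 1118 = (49 - 45*676/49) + 1118 = (49 - 30420/49) + 1118 = -28019/49 + 1118 = 26763/49 ≈ 546.18)
a - (-2428 - 2281) = 26763/49 - (-2428 - 2281) = 26763/49 - 1*(-4709) = 26763/49 + 4709 = 257504/49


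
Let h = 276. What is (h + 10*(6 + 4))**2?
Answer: 141376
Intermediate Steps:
(h + 10*(6 + 4))**2 = (276 + 10*(6 + 4))**2 = (276 + 10*10)**2 = (276 + 100)**2 = 376**2 = 141376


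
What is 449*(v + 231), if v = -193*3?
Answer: -156252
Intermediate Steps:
v = -579
449*(v + 231) = 449*(-579 + 231) = 449*(-348) = -156252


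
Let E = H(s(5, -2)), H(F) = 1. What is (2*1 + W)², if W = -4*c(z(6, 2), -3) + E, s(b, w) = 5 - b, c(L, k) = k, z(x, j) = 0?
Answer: 225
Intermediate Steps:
E = 1
W = 13 (W = -4*(-3) + 1 = 12 + 1 = 13)
(2*1 + W)² = (2*1 + 13)² = (2 + 13)² = 15² = 225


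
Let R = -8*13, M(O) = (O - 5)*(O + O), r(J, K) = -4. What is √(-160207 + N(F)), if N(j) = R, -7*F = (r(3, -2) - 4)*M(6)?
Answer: I*√160311 ≈ 400.39*I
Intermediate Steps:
M(O) = 2*O*(-5 + O) (M(O) = (-5 + O)*(2*O) = 2*O*(-5 + O))
F = 96/7 (F = -(-4 - 4)*2*6*(-5 + 6)/7 = -(-8)*2*6*1/7 = -(-8)*12/7 = -⅐*(-96) = 96/7 ≈ 13.714)
R = -104
N(j) = -104
√(-160207 + N(F)) = √(-160207 - 104) = √(-160311) = I*√160311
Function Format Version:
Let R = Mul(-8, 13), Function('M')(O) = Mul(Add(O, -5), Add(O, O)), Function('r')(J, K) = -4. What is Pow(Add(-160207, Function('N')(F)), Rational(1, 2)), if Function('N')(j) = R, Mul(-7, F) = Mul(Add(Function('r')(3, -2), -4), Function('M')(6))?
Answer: Mul(I, Pow(160311, Rational(1, 2))) ≈ Mul(400.39, I)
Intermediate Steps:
Function('M')(O) = Mul(2, O, Add(-5, O)) (Function('M')(O) = Mul(Add(-5, O), Mul(2, O)) = Mul(2, O, Add(-5, O)))
F = Rational(96, 7) (F = Mul(Rational(-1, 7), Mul(Add(-4, -4), Mul(2, 6, Add(-5, 6)))) = Mul(Rational(-1, 7), Mul(-8, Mul(2, 6, 1))) = Mul(Rational(-1, 7), Mul(-8, 12)) = Mul(Rational(-1, 7), -96) = Rational(96, 7) ≈ 13.714)
R = -104
Function('N')(j) = -104
Pow(Add(-160207, Function('N')(F)), Rational(1, 2)) = Pow(Add(-160207, -104), Rational(1, 2)) = Pow(-160311, Rational(1, 2)) = Mul(I, Pow(160311, Rational(1, 2)))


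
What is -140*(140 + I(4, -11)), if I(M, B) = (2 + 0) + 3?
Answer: -20300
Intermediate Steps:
I(M, B) = 5 (I(M, B) = 2 + 3 = 5)
-140*(140 + I(4, -11)) = -140*(140 + 5) = -140*145 = -20300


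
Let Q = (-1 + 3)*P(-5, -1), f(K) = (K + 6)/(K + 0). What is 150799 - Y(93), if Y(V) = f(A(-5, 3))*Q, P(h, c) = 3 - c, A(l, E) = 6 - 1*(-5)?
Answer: 1658653/11 ≈ 1.5079e+5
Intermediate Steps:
A(l, E) = 11 (A(l, E) = 6 + 5 = 11)
f(K) = (6 + K)/K
Q = 8 (Q = (-1 + 3)*(3 - 1*(-1)) = 2*(3 + 1) = 2*4 = 8)
Y(V) = 136/11 (Y(V) = ((6 + 11)/11)*8 = ((1/11)*17)*8 = (17/11)*8 = 136/11)
150799 - Y(93) = 150799 - 1*136/11 = 150799 - 136/11 = 1658653/11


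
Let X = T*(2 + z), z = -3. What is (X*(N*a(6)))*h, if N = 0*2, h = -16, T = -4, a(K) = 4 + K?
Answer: 0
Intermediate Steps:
X = 4 (X = -4*(2 - 3) = -4*(-1) = 4)
N = 0
(X*(N*a(6)))*h = (4*(0*(4 + 6)))*(-16) = (4*(0*10))*(-16) = (4*0)*(-16) = 0*(-16) = 0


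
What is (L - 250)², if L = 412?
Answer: 26244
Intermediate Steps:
(L - 250)² = (412 - 250)² = 162² = 26244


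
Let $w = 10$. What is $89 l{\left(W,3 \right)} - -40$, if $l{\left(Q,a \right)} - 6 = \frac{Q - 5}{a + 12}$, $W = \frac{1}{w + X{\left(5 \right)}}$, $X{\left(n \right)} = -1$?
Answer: $\frac{73574}{135} \approx 544.99$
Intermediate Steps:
$W = \frac{1}{9}$ ($W = \frac{1}{10 - 1} = \frac{1}{9} \approx 0.11111$)
$l{\left(Q,a \right)} = 6 + \frac{-5 + Q}{12 + a}$ ($l{\left(Q,a \right)} = 6 + \frac{Q - 5}{a + 12} = 6 + \frac{-5 + Q}{12 + a}$)
$89 l{\left(W,3 \right)} - -40 = 89 \frac{67 + \frac{1}{9} + 6 \cdot 3}{12 + 3} - -40 = 89 \frac{67 + \frac{1}{9} + 18}{15} + 40 = 89 \cdot \frac{1}{15} \cdot \frac{766}{9} + 40 = 89 \cdot \frac{766}{135} + 40 = \frac{68174}{135} + 40 = \frac{73574}{135}$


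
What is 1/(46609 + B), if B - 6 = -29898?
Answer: 1/16717 ≈ 5.9819e-5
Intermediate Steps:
B = -29892 (B = 6 - 29898 = -29892)
1/(46609 + B) = 1/(46609 - 29892) = 1/16717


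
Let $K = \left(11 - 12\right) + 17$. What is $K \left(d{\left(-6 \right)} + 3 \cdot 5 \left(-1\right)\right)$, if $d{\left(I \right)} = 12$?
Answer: $-48$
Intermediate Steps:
$K = 16$ ($K = -1 + 17 = 16$)
$K \left(d{\left(-6 \right)} + 3 \cdot 5 \left(-1\right)\right) = 16 \left(12 + 3 \cdot 5 \left(-1\right)\right) = 16 \left(12 + 15 \left(-1\right)\right) = 16 \left(12 - 15\right) = 16 \left(-3\right) = -48$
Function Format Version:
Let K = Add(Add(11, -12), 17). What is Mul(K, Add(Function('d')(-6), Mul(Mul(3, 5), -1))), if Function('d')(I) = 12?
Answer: -48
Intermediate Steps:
K = 16 (K = Add(-1, 17) = 16)
Mul(K, Add(Function('d')(-6), Mul(Mul(3, 5), -1))) = Mul(16, Add(12, Mul(Mul(3, 5), -1))) = Mul(16, Add(12, Mul(15, -1))) = Mul(16, Add(12, -15)) = Mul(16, -3) = -48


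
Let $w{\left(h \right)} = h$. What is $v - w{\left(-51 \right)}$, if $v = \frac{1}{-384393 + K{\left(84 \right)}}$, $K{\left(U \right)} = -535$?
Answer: $\frac{19631327}{384928} \approx 51.0$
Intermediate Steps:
$v = - \frac{1}{384928}$ ($v = \frac{1}{-384393 - 535} = \frac{1}{-384928} = - \frac{1}{384928} \approx -2.5979 \cdot 10^{-6}$)
$v - w{\left(-51 \right)} = - \frac{1}{384928} - -51 = - \frac{1}{384928} + 51 = \frac{19631327}{384928}$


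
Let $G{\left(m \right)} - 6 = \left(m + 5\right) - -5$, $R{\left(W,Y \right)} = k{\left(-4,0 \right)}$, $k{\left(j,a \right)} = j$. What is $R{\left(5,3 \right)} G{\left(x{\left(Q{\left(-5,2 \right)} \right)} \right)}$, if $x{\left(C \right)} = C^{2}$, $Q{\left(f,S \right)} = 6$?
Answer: $-208$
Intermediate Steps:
$R{\left(W,Y \right)} = -4$
$G{\left(m \right)} = 16 + m$ ($G{\left(m \right)} = 6 + \left(\left(m + 5\right) - -5\right) = 6 + \left(\left(5 + m\right) + 5\right) = 6 + \left(10 + m\right) = 16 + m$)
$R{\left(5,3 \right)} G{\left(x{\left(Q{\left(-5,2 \right)} \right)} \right)} = - 4 \left(16 + 6^{2}\right) = - 4 \left(16 + 36\right) = \left(-4\right) 52 = -208$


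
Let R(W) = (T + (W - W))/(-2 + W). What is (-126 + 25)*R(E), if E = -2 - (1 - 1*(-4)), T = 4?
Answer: 404/9 ≈ 44.889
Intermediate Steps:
E = -7 (E = -2 - (1 + 4) = -2 - 1*5 = -2 - 5 = -7)
R(W) = 4/(-2 + W) (R(W) = (4 + (W - W))/(-2 + W) = (4 + 0)/(-2 + W) = 4/(-2 + W))
(-126 + 25)*R(E) = (-126 + 25)*(4/(-2 - 7)) = -404/(-9) = -404*(-1)/9 = -101*(-4/9) = 404/9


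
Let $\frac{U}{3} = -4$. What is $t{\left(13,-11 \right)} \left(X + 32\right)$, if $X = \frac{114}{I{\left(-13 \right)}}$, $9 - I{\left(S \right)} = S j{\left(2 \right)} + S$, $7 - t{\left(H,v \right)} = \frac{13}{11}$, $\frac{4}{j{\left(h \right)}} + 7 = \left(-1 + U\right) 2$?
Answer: $\frac{810560}{3707} \approx 218.66$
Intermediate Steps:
$U = -12$ ($U = 3 \left(-4\right) = -12$)
$j{\left(h \right)} = - \frac{4}{33}$ ($j{\left(h \right)} = \frac{4}{-7 + \left(-1 - 12\right) 2} = \frac{4}{-7 - 26} = \frac{4}{-33} = 4 \left(- \frac{1}{33}\right) = - \frac{4}{33}$)
$t{\left(H,v \right)} = \frac{64}{11}$ ($t{\left(H,v \right)} = 7 - \frac{13}{11} = \frac{64}{11}$)
$I{\left(S \right)} = 9 - \frac{29 S}{33}$ ($I{\left(S \right)} = 9 - \left(S \left(- \frac{4}{33}\right) + S\right) = 9 - \left(- \frac{4 S}{33} + S\right) = 9 - \frac{29 S}{33}$)
$X = \frac{1881}{337}$ ($X = \frac{114}{9 - - \frac{377}{33}} = \frac{114}{9 + \frac{377}{33}} = \frac{114}{\frac{674}{33}} = 114 \cdot \frac{33}{674} = \frac{1881}{337} \approx 5.5816$)
$t{\left(13,-11 \right)} \left(X + 32\right) = \frac{64 \left(\frac{1881}{337} + 32\right)}{11} = \frac{64}{11} \cdot \frac{12665}{337} = \frac{810560}{3707}$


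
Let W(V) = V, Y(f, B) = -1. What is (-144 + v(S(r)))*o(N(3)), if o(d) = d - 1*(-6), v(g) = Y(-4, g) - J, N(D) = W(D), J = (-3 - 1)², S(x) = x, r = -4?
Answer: -1449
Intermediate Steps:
J = 16 (J = (-4)² = 16)
N(D) = D
v(g) = -17 (v(g) = -1 - 1*16 = -1 - 16 = -17)
o(d) = 6 + d (o(d) = d + 6 = 6 + d)
(-144 + v(S(r)))*o(N(3)) = (-144 - 17)*(6 + 3) = -161*9 = -1449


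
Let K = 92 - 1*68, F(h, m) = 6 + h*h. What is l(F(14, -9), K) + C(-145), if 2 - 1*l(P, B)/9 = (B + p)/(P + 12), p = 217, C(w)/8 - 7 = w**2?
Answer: 36008467/214 ≈ 1.6826e+5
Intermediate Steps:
F(h, m) = 6 + h**2
C(w) = 56 + 8*w**2
K = 24 (K = 92 - 68 = 24)
l(P, B) = 18 - 9*(217 + B)/(12 + P) (l(P, B) = 18 - 9*(B + 217)/(P + 12) = 18 - 9*(217 + B)/(12 + P))
l(F(14, -9), K) + C(-145) = 9*(-193 - 1*24 + 2*(6 + 14**2))/(12 + (6 + 14**2)) + (56 + 8*(-145)**2) = 9*(-193 - 24 + 2*(6 + 196))/(12 + (6 + 196)) + (56 + 8*21025) = 9*(-193 - 24 + 2*202)/(12 + 202) + (56 + 168200) = 9*(-193 - 24 + 404)/214 + 168256 = 9*(1/214)*187 + 168256 = 1683/214 + 168256 = 36008467/214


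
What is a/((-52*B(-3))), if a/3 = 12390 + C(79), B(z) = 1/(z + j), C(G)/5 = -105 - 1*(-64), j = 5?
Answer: -36555/26 ≈ -1406.0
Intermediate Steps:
C(G) = -205 (C(G) = 5*(-105 - 1*(-64)) = 5*(-105 + 64) = 5*(-41) = -205)
B(z) = 1/(5 + z) (B(z) = 1/(z + 5) = 1/(5 + z))
a = 36555 (a = 3*(12390 - 205) = 3*12185 = 36555)
a/((-52*B(-3))) = 36555/((-52/(5 - 3))) = 36555/((-52/2)) = 36555/((-52*½)) = 36555/(-26) = 36555*(-1/26) = -36555/26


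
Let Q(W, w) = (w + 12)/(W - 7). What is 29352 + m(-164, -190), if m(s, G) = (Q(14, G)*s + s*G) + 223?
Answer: 454337/7 ≈ 64905.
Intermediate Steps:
Q(W, w) = (12 + w)/(-7 + W)
m(s, G) = 223 + G*s + s*(12/7 + G/7) (m(s, G) = (((12 + G)/(-7 + 14))*s + s*G) + 223 = (((12 + G)/7)*s + G*s) + 223 = ((12/7 + G/7)*s + G*s) + 223 = (s*(12/7 + G/7) + G*s) + 223 = (G*s + s*(12/7 + G/7)) + 223 = 223 + G*s + s*(12/7 + G/7))
29352 + m(-164, -190) = 29352 + (223 + (12/7)*(-164) + (8/7)*(-190)*(-164)) = 29352 + (223 - 1968/7 + 249280/7) = 29352 + 248873/7 = 454337/7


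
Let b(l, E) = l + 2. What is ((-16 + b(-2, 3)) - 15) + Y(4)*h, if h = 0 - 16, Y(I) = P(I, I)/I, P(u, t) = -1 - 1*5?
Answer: -7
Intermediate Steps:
b(l, E) = 2 + l
P(u, t) = -6 (P(u, t) = -1 - 5 = -6)
Y(I) = -6/I
h = -16
((-16 + b(-2, 3)) - 15) + Y(4)*h = ((-16 + (2 - 2)) - 15) - 6/4*(-16) = ((-16 + 0) - 15) - 6*¼*(-16) = (-16 - 15) - 3/2*(-16) = -31 + 24 = -7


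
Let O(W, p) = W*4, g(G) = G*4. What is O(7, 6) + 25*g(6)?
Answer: 628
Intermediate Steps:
g(G) = 4*G
O(W, p) = 4*W
O(7, 6) + 25*g(6) = 4*7 + 25*(4*6) = 28 + 25*24 = 28 + 600 = 628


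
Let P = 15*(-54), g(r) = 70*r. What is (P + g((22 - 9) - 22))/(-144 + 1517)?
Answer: -1440/1373 ≈ -1.0488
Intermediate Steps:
P = -810
(P + g((22 - 9) - 22))/(-144 + 1517) = (-810 + 70*((22 - 9) - 22))/(-144 + 1517) = (-810 + 70*(13 - 22))/1373 = (-810 + 70*(-9))*(1/1373) = (-810 - 630)*(1/1373) = -1440*1/1373 = -1440/1373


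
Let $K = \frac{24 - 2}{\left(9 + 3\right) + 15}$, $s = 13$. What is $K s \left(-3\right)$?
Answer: $- \frac{286}{9} \approx -31.778$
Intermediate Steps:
$K = \frac{22}{27}$ ($K = \frac{22}{12 + 15} = \frac{22}{27} \approx 0.81481$)
$K s \left(-3\right) = \frac{22}{27} \cdot 13 \left(-3\right) = \frac{286}{27} \left(-3\right) = - \frac{286}{9}$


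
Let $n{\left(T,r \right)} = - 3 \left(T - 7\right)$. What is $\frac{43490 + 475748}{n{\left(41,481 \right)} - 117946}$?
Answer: $- \frac{259619}{59024} \approx -4.3985$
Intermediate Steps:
$n{\left(T,r \right)} = 21 - 3 T$ ($n{\left(T,r \right)} = - 3 \left(-7 + T\right) = 21 - 3 T$)
$\frac{43490 + 475748}{n{\left(41,481 \right)} - 117946} = \frac{43490 + 475748}{\left(21 - 123\right) - 117946} = \frac{519238}{\left(21 - 123\right) - 117946} = \frac{519238}{-102 - 117946} = \frac{519238}{-118048} = 519238 \left(- \frac{1}{118048}\right) = - \frac{259619}{59024}$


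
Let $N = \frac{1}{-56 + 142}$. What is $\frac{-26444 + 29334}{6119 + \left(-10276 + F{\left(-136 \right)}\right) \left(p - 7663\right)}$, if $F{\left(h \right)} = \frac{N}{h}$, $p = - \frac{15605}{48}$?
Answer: $\frac{108164608}{3072469140011} \approx 3.5204 \cdot 10^{-5}$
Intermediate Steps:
$p = - \frac{15605}{48}$ ($p = \left(-15605\right) \frac{1}{48} = - \frac{15605}{48} \approx -325.1$)
$N = \frac{1}{86} \approx 0.011628$
$F{\left(h \right)} = \frac{1}{86 h}$
$\frac{-26444 + 29334}{6119 + \left(-10276 + F{\left(-136 \right)}\right) \left(p - 7663\right)} = \frac{-26444 + 29334}{6119 + \left(-10276 + \frac{1}{86 \left(-136\right)}\right) \left(- \frac{15605}{48} - 7663\right)} = \frac{2890}{6119 + \left(-10276 + \frac{1}{86} \left(- \frac{1}{136}\right)\right) \left(- \frac{383429}{48}\right)} = \frac{2890}{6119 + \left(-10276 - \frac{1}{11696}\right) \left(- \frac{383429}{48}\right)} = \frac{2890}{6119 - - \frac{15361200614871}{187136}} = \frac{2890}{6119 + \frac{15361200614871}{187136}} = \frac{2890}{\frac{15362345700055}{187136}} = 2890 \cdot \frac{187136}{15362345700055} = \frac{108164608}{3072469140011}$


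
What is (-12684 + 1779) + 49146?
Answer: 38241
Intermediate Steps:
(-12684 + 1779) + 49146 = -10905 + 49146 = 38241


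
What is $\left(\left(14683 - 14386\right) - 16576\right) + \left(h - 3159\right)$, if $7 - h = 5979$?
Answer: $-25410$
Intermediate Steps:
$h = -5972$ ($h = 7 - 5979 = -5972$)
$\left(\left(14683 - 14386\right) - 16576\right) + \left(h - 3159\right) = \left(\left(14683 - 14386\right) - 16576\right) - 9131 = \left(297 - 16576\right) - 9131 = -16279 - 9131 = -25410$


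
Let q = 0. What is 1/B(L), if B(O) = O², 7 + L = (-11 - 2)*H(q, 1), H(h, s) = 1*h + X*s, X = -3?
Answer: 1/1024 ≈ 0.00097656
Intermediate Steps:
H(h, s) = h - 3*s (H(h, s) = 1*h - 3*s = h - 3*s)
L = 32 (L = -7 + (-11 - 2)*(0 - 3*1) = -7 - 13*(0 - 3) = -7 - 13*(-3) = -7 + 39 = 32)
1/B(L) = 1/(32²) = 1/1024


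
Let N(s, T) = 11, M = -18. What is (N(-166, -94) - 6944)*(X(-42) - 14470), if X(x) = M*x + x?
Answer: 95370348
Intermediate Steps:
X(x) = -17*x (X(x) = -18*x + x = -17*x)
(N(-166, -94) - 6944)*(X(-42) - 14470) = (11 - 6944)*(-17*(-42) - 14470) = -6933*(714 - 14470) = -6933*(-13756) = 95370348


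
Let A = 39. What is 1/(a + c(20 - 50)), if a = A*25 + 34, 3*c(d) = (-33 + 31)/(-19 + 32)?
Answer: 39/39349 ≈ 0.00099113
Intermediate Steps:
c(d) = -2/39 (c(d) = ((-33 + 31)/(-19 + 32))/3 = (-2/13)/3 = (-2*1/13)/3 = (⅓)*(-2/13) = -2/39)
a = 1009 (a = 39*25 + 34 = 975 + 34 = 1009)
1/(a + c(20 - 50)) = 1/(1009 - 2/39) = 1/(39349/39) = 39/39349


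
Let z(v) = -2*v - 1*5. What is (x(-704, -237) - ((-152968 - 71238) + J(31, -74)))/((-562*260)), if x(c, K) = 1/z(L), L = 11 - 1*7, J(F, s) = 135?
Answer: -1456461/949780 ≈ -1.5335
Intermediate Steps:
L = 4 (L = 11 - 7 = 4)
z(v) = -5 - 2*v (z(v) = -2*v - 5 = -5 - 2*v)
x(c, K) = -1/13 (x(c, K) = 1/(-5 - 2*4) = 1/(-5 - 8) = 1/(-13) = -1/13)
(x(-704, -237) - ((-152968 - 71238) + J(31, -74)))/((-562*260)) = (-1/13 - ((-152968 - 71238) + 135))/((-562*260)) = (-1/13 - (-224206 + 135))/(-146120) = (-1/13 - 1*(-224071))*(-1/146120) = (-1/13 + 224071)*(-1/146120) = (2912922/13)*(-1/146120) = -1456461/949780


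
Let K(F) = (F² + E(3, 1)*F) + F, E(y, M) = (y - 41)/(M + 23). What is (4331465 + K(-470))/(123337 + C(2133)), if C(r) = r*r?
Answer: 27315835/28038156 ≈ 0.97424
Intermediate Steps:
E(y, M) = (-41 + y)/(23 + M)
C(r) = r²
K(F) = F² - 7*F/12 (K(F) = (F² + ((-41 + 3)/(23 + 1))*F) + F = (F² + (-38/24)*F) + F = (F² + ((1/24)*(-38))*F) + F = (F² - 19*F/12) + F = F² - 7*F/12)
(4331465 + K(-470))/(123337 + C(2133)) = (4331465 + (1/12)*(-470)*(-7 + 12*(-470)))/(123337 + 2133²) = (4331465 + (1/12)*(-470)*(-7 - 5640))/(123337 + 4549689) = (4331465 + (1/12)*(-470)*(-5647))/4673026 = (4331465 + 1327045/6)*(1/4673026) = (27315835/6)*(1/4673026) = 27315835/28038156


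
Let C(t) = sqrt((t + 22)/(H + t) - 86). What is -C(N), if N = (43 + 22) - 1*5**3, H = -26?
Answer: -I*sqrt(158197)/43 ≈ -9.2498*I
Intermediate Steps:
N = -60 (N = 65 - 1*125 = 65 - 125 = -60)
C(t) = sqrt(-86 + (22 + t)/(-26 + t)) (C(t) = sqrt((t + 22)/(-26 + t) - 86) = sqrt((22 + t)/(-26 + t) - 86) = sqrt(-86 + (22 + t)/(-26 + t)))
-C(N) = -sqrt((2258 - 85*(-60))/(-26 - 60)) = -sqrt((2258 + 5100)/(-86)) = -sqrt(-1/86*7358) = -sqrt(-3679/43) = -I*sqrt(158197)/43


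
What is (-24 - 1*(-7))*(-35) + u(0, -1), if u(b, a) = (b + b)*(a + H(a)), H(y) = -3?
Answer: 595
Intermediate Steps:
u(b, a) = 2*b*(-3 + a) (u(b, a) = (b + b)*(a - 3) = (2*b)*(-3 + a) = 2*b*(-3 + a))
(-24 - 1*(-7))*(-35) + u(0, -1) = (-24 - 1*(-7))*(-35) + 2*0*(-3 - 1) = (-24 + 7)*(-35) + 2*0*(-4) = -17*(-35) + 0 = 595 + 0 = 595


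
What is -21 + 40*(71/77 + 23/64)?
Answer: 18639/616 ≈ 30.258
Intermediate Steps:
-21 + 40*(71/77 + 23/64) = -21 + 40*(6315/4928) = -21 + 31575/616 = 18639/616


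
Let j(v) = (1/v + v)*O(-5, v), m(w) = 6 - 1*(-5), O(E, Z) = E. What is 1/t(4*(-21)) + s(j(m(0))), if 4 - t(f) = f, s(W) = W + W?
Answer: -9759/88 ≈ -110.90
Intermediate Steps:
m(w) = 11 (m(w) = 6 + 5 = 11)
j(v) = -5*v - 5/v (j(v) = (1/v + v)*(-5) = (v + 1/v)*(-5) = -5*v - 5/v)
s(W) = 2*W
t(f) = 4 - f
1/t(4*(-21)) + s(j(m(0))) = 1/(4 - 4*(-21)) + 2*(-5*11 - 5/11) = 1/(4 - 1*(-84)) + 2*(-55 - 5*1/11) = 1/(4 + 84) + 2*(-55 - 5/11) = 1/88 + 2*(-610/11) = 1/88 - 1220/11 = -9759/88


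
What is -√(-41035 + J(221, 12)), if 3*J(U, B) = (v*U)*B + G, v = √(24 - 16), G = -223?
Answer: -2*I*√(92496 - 3978*√2)/3 ≈ -196.49*I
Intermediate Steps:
v = 2*√2 (v = √8 = 2*√2 ≈ 2.8284)
J(U, B) = -223/3 + 2*B*U*√2/3 (J(U, B) = (((2*√2)*U)*B - 223)/3 = ((2*U*√2)*B - 223)/3 = (2*B*U*√2 - 223)/3 = (-223 + 2*B*U*√2)/3 = -223/3 + 2*B*U*√2/3)
-√(-41035 + J(221, 12)) = -√(-41035 + (-223/3 + (⅔)*12*221*√2)) = -√(-41035 + (-223/3 + 1768*√2)) = -√(-123328/3 + 1768*√2)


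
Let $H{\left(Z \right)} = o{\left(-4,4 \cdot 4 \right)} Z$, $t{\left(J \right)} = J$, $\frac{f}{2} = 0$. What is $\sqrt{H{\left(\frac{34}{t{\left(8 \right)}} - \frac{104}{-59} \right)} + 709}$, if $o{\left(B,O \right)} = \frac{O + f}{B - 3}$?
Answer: $\frac{\sqrt{118589233}}{413} \approx 26.368$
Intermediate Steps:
$f = 0$ ($f = 2 \cdot 0 = 0$)
$o{\left(B,O \right)} = \frac{O}{-3 + B}$ ($o{\left(B,O \right)} = \frac{O + 0}{B - 3} = \frac{O}{-3 + B}$)
$H{\left(Z \right)} = - \frac{16 Z}{7}$ ($H{\left(Z \right)} = \frac{4 \cdot 4}{-3 - 4} Z = \frac{16}{-7} Z = 16 \left(- \frac{1}{7}\right) Z = - \frac{16 Z}{7}$)
$\sqrt{H{\left(\frac{34}{t{\left(8 \right)}} - \frac{104}{-59} \right)} + 709} = \sqrt{- \frac{16 \left(\frac{34}{8} - \frac{104}{-59}\right)}{7} + 709} = \sqrt{- \frac{16 \left(34 \cdot \frac{1}{8} - - \frac{104}{59}\right)}{7} + 709} = \sqrt{- \frac{16 \left(\frac{17}{4} + \frac{104}{59}\right)}{7} + 709} = \sqrt{\left(- \frac{16}{7}\right) \frac{1419}{236} + 709} = \sqrt{- \frac{5676}{413} + 709} = \sqrt{\frac{287141}{413}} = \frac{\sqrt{118589233}}{413}$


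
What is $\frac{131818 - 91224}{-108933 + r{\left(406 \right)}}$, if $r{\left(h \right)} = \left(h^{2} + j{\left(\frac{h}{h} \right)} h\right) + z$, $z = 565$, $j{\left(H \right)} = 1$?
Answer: $\frac{20297}{28437} \approx 0.71375$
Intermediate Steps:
$r{\left(h \right)} = 565 + h + h^{2}$ ($r{\left(h \right)} = \left(h^{2} + 1 h\right) + 565 = \left(h^{2} + h\right) + 565 = \left(h + h^{2}\right) + 565 = 565 + h + h^{2}$)
$\frac{131818 - 91224}{-108933 + r{\left(406 \right)}} = \frac{131818 - 91224}{-108933 + \left(565 + 406 + 406^{2}\right)} = \frac{40594}{-108933 + \left(565 + 406 + 164836\right)} = \frac{40594}{-108933 + 165807} = \frac{40594}{56874} = 40594 \cdot \frac{1}{56874} = \frac{20297}{28437}$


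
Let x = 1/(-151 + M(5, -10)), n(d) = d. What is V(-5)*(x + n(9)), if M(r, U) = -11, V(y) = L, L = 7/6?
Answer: 10199/972 ≈ 10.493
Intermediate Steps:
L = 7/6 (L = 7*(⅙) = 7/6 ≈ 1.1667)
V(y) = 7/6
x = -1/162 (x = 1/(-151 - 11) = 1/(-162) = -1/162 ≈ -0.0061728)
V(-5)*(x + n(9)) = 7*(-1/162 + 9)/6 = (7/6)*(1457/162) = 10199/972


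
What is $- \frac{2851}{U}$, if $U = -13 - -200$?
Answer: $- \frac{2851}{187} \approx -15.246$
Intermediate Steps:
$U = 187$ ($U = -13 + 200 = 187$)
$- \frac{2851}{U} = - \frac{2851}{187}$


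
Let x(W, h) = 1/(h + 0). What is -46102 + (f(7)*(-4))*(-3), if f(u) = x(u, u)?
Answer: -322702/7 ≈ -46100.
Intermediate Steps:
x(W, h) = 1/h
f(u) = 1/u
-46102 + (f(7)*(-4))*(-3) = -46102 + (-4/7)*(-3) = -46102 + ((1/7)*(-4))*(-3) = -46102 - 4/7*(-3) = -46102 + 12/7 = -322702/7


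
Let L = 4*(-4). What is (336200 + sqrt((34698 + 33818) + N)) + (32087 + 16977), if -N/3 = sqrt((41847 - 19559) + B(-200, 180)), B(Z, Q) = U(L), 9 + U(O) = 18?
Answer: 385264 + sqrt(68516 - 3*sqrt(22297)) ≈ 3.8553e+5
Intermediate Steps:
L = -16
U(O) = 9 (U(O) = -9 + 18 = 9)
B(Z, Q) = 9
N = -3*sqrt(22297) (N = -3*sqrt((41847 - 19559) + 9) = -3*sqrt(22288 + 9) = -3*sqrt(22297) ≈ -447.97)
(336200 + sqrt((34698 + 33818) + N)) + (32087 + 16977) = (336200 + sqrt((34698 + 33818) - 3*sqrt(22297))) + (32087 + 16977) = (336200 + sqrt(68516 - 3*sqrt(22297))) + 49064 = 385264 + sqrt(68516 - 3*sqrt(22297))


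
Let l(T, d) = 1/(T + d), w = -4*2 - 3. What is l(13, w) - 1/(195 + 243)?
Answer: 109/219 ≈ 0.49772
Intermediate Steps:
w = -11 (w = -8 - 3 = -11)
l(13, w) - 1/(195 + 243) = 1/(13 - 11) - 1/(195 + 243) = 1/2 - 1/438 = ½ - 1*1/438 = ½ - 1/438 = 109/219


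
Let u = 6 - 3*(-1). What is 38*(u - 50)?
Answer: -1558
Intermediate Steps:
u = 9 (u = 6 + 3 = 9)
38*(u - 50) = 38*(9 - 50) = 38*(-41) = -1558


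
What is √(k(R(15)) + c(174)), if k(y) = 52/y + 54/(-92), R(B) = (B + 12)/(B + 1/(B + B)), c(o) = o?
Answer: √867118630/2070 ≈ 14.226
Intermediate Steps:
R(B) = (12 + B)/(B + 1/(2*B))
k(y) = -27/46 + 52/y (k(y) = 52/y + 54*(-1/92) = 52/y - 27/46 = -27/46 + 52/y)
√(k(R(15)) + c(174)) = √((-27/46 + 52/((2*15*(12 + 15)/(1 + 2*15²)))) + 174) = √((-27/46 + 52/((2*15*27/(1 + 2*225)))) + 174) = √((-27/46 + 52/((2*15*27/(1 + 450)))) + 174) = √((-27/46 + 52/((2*15*27/451))) + 174) = √((-27/46 + 52/((2*15*(1/451)*27))) + 174) = √((-27/46 + 52/(810/451)) + 174) = √((-27/46 + 52*(451/810)) + 174) = √((-27/46 + 11726/405) + 174) = √(528461/18630 + 174) = √(3770081/18630) = √867118630/2070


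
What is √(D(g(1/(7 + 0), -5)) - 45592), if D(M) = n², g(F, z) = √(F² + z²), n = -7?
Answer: I*√45543 ≈ 213.41*I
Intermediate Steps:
D(M) = 49 (D(M) = (-7)² = 49)
√(D(g(1/(7 + 0), -5)) - 45592) = √(49 - 45592) = √(-45543) = I*√45543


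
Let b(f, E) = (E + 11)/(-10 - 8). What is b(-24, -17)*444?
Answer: 148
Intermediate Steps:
b(f, E) = -11/18 - E/18 (b(f, E) = (11 + E)/(-18) = (11 + E)*(-1/18) = -11/18 - E/18)
b(-24, -17)*444 = (-11/18 - 1/18*(-17))*444 = (-11/18 + 17/18)*444 = (1/3)*444 = 148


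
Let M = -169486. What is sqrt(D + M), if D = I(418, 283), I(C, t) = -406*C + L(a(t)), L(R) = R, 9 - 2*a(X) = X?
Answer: I*sqrt(339331) ≈ 582.52*I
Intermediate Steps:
a(X) = 9/2 - X/2
I(C, t) = 9/2 - 406*C - t/2 (I(C, t) = -406*C + (9/2 - t/2) = 9/2 - 406*C - t/2)
D = -169845 (D = 9/2 - 406*418 - 1/2*283 = 9/2 - 169708 - 283/2 = -169845)
sqrt(D + M) = sqrt(-169845 - 169486) = sqrt(-339331) = I*sqrt(339331)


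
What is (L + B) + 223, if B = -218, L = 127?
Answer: 132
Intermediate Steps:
(L + B) + 223 = (127 - 218) + 223 = -91 + 223 = 132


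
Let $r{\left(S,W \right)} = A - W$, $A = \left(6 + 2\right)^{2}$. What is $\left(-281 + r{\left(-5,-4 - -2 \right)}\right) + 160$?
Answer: $-55$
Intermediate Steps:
$A = 64$ ($A = 8^{2} = 64$)
$r{\left(S,W \right)} = 64 - W$
$\left(-281 + r{\left(-5,-4 - -2 \right)}\right) + 160 = \left(-281 + \left(64 - \left(-4 - -2\right)\right)\right) + 160 = \left(-281 + \left(64 - \left(-4 + 2\right)\right)\right) + 160 = \left(-281 + \left(64 - -2\right)\right) + 160 = \left(-281 + \left(64 + 2\right)\right) + 160 = \left(-281 + 66\right) + 160 = -215 + 160 = -55$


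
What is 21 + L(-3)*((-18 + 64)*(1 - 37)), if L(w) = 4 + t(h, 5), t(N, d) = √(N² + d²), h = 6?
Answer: -6603 - 1656*√61 ≈ -19537.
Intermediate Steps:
L(w) = 4 + √61 (L(w) = 4 + √(6² + 5²) = 4 + √(36 + 25) = 4 + √61)
21 + L(-3)*((-18 + 64)*(1 - 37)) = 21 + (4 + √61)*((-18 + 64)*(1 - 37)) = 21 + (4 + √61)*(46*(-36)) = 21 + (4 + √61)*(-1656) = 21 + (-6624 - 1656*√61) = -6603 - 1656*√61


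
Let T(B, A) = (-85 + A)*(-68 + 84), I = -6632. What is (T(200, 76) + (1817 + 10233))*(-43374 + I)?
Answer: -595371436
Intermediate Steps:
T(B, A) = -1360 + 16*A (T(B, A) = (-85 + A)*16 = -1360 + 16*A)
(T(200, 76) + (1817 + 10233))*(-43374 + I) = ((-1360 + 16*76) + (1817 + 10233))*(-43374 - 6632) = ((-1360 + 1216) + 12050)*(-50006) = (-144 + 12050)*(-50006) = 11906*(-50006) = -595371436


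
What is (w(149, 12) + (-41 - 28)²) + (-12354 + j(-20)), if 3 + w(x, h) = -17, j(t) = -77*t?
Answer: -6073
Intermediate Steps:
w(x, h) = -20 (w(x, h) = -3 - 17 = -20)
(w(149, 12) + (-41 - 28)²) + (-12354 + j(-20)) = (-20 + (-41 - 28)²) + (-12354 - 77*(-20)) = (-20 + (-69)²) + (-12354 + 1540) = (-20 + 4761) - 10814 = 4741 - 10814 = -6073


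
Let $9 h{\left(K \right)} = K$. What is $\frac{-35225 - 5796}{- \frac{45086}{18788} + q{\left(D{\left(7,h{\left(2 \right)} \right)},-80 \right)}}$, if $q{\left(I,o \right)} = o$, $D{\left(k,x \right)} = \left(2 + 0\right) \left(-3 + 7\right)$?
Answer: $\frac{385351274}{774063} \approx 497.83$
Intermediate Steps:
$h{\left(K \right)} = \frac{K}{9}$
$D{\left(k,x \right)} = 8$ ($D{\left(k,x \right)} = 2 \cdot 4 = 8$)
$\frac{-35225 - 5796}{- \frac{45086}{18788} + q{\left(D{\left(7,h{\left(2 \right)} \right)},-80 \right)}} = \frac{-35225 - 5796}{- \frac{45086}{18788} - 80} = - \frac{41021}{\left(-45086\right) \frac{1}{18788} - 80} = - \frac{41021}{- \frac{22543}{9394} - 80} = - \frac{41021}{- \frac{774063}{9394}} = \left(-41021\right) \left(- \frac{9394}{774063}\right) = \frac{385351274}{774063}$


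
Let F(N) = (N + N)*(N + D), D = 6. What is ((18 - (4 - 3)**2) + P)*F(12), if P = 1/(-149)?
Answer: 1093824/149 ≈ 7341.1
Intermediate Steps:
P = -1/149 ≈ -0.0067114
F(N) = 2*N*(6 + N) (F(N) = (N + N)*(N + 6) = (2*N)*(6 + N) = 2*N*(6 + N))
((18 - (4 - 3)**2) + P)*F(12) = ((18 - (4 - 3)**2) - 1/149)*(2*12*(6 + 12)) = ((18 - 1*1**2) - 1/149)*(2*12*18) = ((18 - 1*1) - 1/149)*432 = ((18 - 1) - 1/149)*432 = (17 - 1/149)*432 = (2532/149)*432 = 1093824/149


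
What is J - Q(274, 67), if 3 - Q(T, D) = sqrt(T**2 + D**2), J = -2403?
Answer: -2406 + sqrt(79565) ≈ -2123.9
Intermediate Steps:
Q(T, D) = 3 - sqrt(D**2 + T**2) (Q(T, D) = 3 - sqrt(T**2 + D**2) = 3 - sqrt(D**2 + T**2))
J - Q(274, 67) = -2403 - (3 - sqrt(67**2 + 274**2)) = -2403 - (3 - sqrt(4489 + 75076)) = -2403 - (3 - sqrt(79565)) = -2403 + (-3 + sqrt(79565)) = -2406 + sqrt(79565)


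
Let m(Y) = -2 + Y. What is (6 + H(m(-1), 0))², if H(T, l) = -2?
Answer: 16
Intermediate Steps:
(6 + H(m(-1), 0))² = (6 - 2)² = 4² = 16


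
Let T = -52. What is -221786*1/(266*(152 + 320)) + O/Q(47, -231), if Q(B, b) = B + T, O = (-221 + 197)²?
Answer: -36713441/313880 ≈ -116.97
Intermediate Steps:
O = 576 (O = (-24)² = 576)
Q(B, b) = -52 + B (Q(B, b) = B - 52 = -52 + B)
-221786*1/(266*(152 + 320)) + O/Q(47, -231) = -221786*1/(266*(152 + 320)) + 576/(-52 + 47) = -221786/(472*266) + 576/(-5) = -221786/125552 + 576*(-⅕) = -221786*1/125552 - 576/5 = -110893/62776 - 576/5 = -36713441/313880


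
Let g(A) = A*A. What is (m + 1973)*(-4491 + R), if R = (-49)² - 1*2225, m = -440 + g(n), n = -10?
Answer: -7046395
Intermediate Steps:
g(A) = A²
m = -340 (m = -440 + (-10)² = -440 + 100 = -340)
R = 176 (R = 2401 - 2225 = 176)
(m + 1973)*(-4491 + R) = (-340 + 1973)*(-4491 + 176) = 1633*(-4315) = -7046395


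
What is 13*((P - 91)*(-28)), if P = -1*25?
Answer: 42224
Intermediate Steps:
P = -25
13*((P - 91)*(-28)) = 13*((-25 - 91)*(-28)) = 13*(-116*(-28)) = 13*3248 = 42224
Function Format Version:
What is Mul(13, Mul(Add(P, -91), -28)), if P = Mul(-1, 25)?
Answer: 42224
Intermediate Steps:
P = -25
Mul(13, Mul(Add(P, -91), -28)) = Mul(13, Mul(Add(-25, -91), -28)) = Mul(13, Mul(-116, -28)) = Mul(13, 3248) = 42224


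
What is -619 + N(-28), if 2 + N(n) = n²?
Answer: 163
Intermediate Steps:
N(n) = -2 + n²
-619 + N(-28) = -619 + (-2 + (-28)²) = -619 + (-2 + 784) = -619 + 782 = 163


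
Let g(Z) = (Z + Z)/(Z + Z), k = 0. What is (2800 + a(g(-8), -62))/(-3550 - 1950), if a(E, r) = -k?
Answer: -28/55 ≈ -0.50909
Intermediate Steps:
g(Z) = 1 (g(Z) = (2*Z)/((2*Z)) = (2*Z)*(1/(2*Z)) = 1)
a(E, r) = 0 (a(E, r) = -1*0 = 0)
(2800 + a(g(-8), -62))/(-3550 - 1950) = (2800 + 0)/(-3550 - 1950) = 2800/(-5500) = 2800*(-1/5500) = -28/55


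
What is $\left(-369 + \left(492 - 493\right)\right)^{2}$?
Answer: $136900$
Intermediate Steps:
$\left(-369 + \left(492 - 493\right)\right)^{2} = \left(-369 - 1\right)^{2} = \left(-370\right)^{2} = 136900$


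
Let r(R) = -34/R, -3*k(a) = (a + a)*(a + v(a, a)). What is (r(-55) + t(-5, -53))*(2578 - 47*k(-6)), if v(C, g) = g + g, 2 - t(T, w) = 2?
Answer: 18428/5 ≈ 3685.6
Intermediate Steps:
t(T, w) = 0 (t(T, w) = 2 - 1*2 = 2 - 2 = 0)
v(C, g) = 2*g
k(a) = -2*a**2 (k(a) = -(a + a)*(a + 2*a)/3 = -2*a*3*a/3 = -2*a**2)
(r(-55) + t(-5, -53))*(2578 - 47*k(-6)) = (-34/(-55) + 0)*(2578 - (-94)*(-6)**2) = (-34*(-1/55) + 0)*(2578 - (-94)*36) = (34/55 + 0)*(2578 - 47*(-72)) = 34*(2578 + 3384)/55 = (34/55)*5962 = 18428/5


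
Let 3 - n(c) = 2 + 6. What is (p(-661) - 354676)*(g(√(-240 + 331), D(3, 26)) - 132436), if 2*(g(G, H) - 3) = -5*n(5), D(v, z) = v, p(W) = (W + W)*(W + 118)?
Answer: -48091152985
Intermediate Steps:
n(c) = -5 (n(c) = 3 - (2 + 6) = 3 - 1*8 = 3 - 8 = -5)
p(W) = 2*W*(118 + W) (p(W) = (2*W)*(118 + W) = 2*W*(118 + W))
g(G, H) = 31/2 (g(G, H) = 3 + (-5*(-5))/2 = 3 + (½)*25 = 3 + 25/2 = 31/2)
(p(-661) - 354676)*(g(√(-240 + 331), D(3, 26)) - 132436) = (2*(-661)*(118 - 661) - 354676)*(31/2 - 132436) = (2*(-661)*(-543) - 354676)*(-264841/2) = (717846 - 354676)*(-264841/2) = 363170*(-264841/2) = -48091152985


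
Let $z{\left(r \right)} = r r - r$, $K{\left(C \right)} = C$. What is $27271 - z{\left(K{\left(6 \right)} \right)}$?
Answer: $27241$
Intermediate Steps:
$z{\left(r \right)} = r^{2} - r$
$27271 - z{\left(K{\left(6 \right)} \right)} = 27271 - 6 \left(-1 + 6\right) = 27271 - 6 \cdot 5 = 27271 - 30 = 27241$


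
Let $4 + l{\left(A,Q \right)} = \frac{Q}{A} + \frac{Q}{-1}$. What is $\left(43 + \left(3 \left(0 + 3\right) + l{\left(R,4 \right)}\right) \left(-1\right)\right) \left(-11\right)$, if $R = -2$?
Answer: $-484$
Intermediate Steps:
$l{\left(A,Q \right)} = -4 - Q + \frac{Q}{A}$ ($l{\left(A,Q \right)} = -4 + \left(\frac{Q}{A} + \frac{Q}{-1}\right) = -4 + \left(\frac{Q}{A} + Q \left(-1\right)\right) = -4 - \left(Q - \frac{Q}{A}\right) = -4 - Q + \frac{Q}{A}$)
$\left(43 + \left(3 \left(0 + 3\right) + l{\left(R,4 \right)}\right) \left(-1\right)\right) \left(-11\right) = \left(43 + \left(3 \left(0 + 3\right) - \left(8 + 2\right)\right) \left(-1\right)\right) \left(-11\right) = \left(43 + \left(3 \cdot 3 - 10\right) \left(-1\right)\right) \left(-11\right) = \left(43 + \left(9 - 10\right) \left(-1\right)\right) \left(-11\right) = \left(43 - -1\right) \left(-11\right) = \left(43 + 1\right) \left(-11\right) = 44 \left(-11\right) = -484$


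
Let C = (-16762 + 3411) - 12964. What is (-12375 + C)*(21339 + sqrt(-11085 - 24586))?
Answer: -825605910 - 38690*I*sqrt(35671) ≈ -8.2561e+8 - 7.3073e+6*I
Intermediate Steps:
C = -26315 (C = -13351 - 12964 = -26315)
(-12375 + C)*(21339 + sqrt(-11085 - 24586)) = (-12375 - 26315)*(21339 + sqrt(-11085 - 24586)) = -38690*(21339 + sqrt(-35671)) = -38690*(21339 + I*sqrt(35671)) = -825605910 - 38690*I*sqrt(35671)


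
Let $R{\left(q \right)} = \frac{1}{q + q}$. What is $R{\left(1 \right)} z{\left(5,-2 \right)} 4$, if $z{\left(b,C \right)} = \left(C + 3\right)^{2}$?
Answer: $2$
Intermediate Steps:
$z{\left(b,C \right)} = \left(3 + C\right)^{2}$
$R{\left(q \right)} = \frac{1}{2 q}$
$R{\left(1 \right)} z{\left(5,-2 \right)} 4 = \frac{1}{2 \cdot 1} \left(3 - 2\right)^{2} \cdot 4 = \frac{1}{2} \cdot 1 \cdot 1^{2} \cdot 4 = \frac{1}{2} \cdot 1 \cdot 4 = \frac{1}{2} \cdot 4 = 2$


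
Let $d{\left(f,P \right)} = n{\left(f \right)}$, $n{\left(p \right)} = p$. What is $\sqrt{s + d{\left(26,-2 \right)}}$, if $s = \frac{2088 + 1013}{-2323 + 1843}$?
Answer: $\frac{\sqrt{281370}}{120} \approx 4.4204$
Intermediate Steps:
$d{\left(f,P \right)} = f$
$s = - \frac{3101}{480}$ ($s = \frac{3101}{-480} = 3101 \left(- \frac{1}{480}\right) = - \frac{3101}{480} \approx -6.4604$)
$\sqrt{s + d{\left(26,-2 \right)}} = \sqrt{- \frac{3101}{480} + 26} = \sqrt{\frac{9379}{480}} = \frac{\sqrt{281370}}{120}$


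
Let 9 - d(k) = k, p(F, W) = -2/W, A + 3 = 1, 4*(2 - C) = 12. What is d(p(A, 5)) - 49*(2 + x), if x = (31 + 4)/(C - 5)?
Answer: 5917/30 ≈ 197.23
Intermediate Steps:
C = -1 (C = 2 - ¼*12 = 2 - 3 = -1)
A = -2 (A = -3 + 1 = -2)
x = -35/6 (x = (31 + 4)/(-1 - 5) = 35/(-6) = 35*(-⅙) = -35/6 ≈ -5.8333)
d(k) = 9 - k
d(p(A, 5)) - 49*(2 + x) = (9 - (-2)/5) - 49*(2 - 35/6) = (9 - (-2)/5) - 49*(-23/6) = (9 - 1*(-⅖)) + 1127/6 = (9 + ⅖) + 1127/6 = 47/5 + 1127/6 = 5917/30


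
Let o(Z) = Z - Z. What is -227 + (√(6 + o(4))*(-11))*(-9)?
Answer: -227 + 99*√6 ≈ 15.499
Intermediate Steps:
o(Z) = 0
-227 + (√(6 + o(4))*(-11))*(-9) = -227 + (√(6 + 0)*(-11))*(-9) = -227 + (√6*(-11))*(-9) = -227 - 11*√6*(-9) = -227 + 99*√6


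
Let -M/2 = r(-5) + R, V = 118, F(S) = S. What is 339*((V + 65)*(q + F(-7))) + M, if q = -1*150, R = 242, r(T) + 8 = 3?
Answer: -9740283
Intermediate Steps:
r(T) = -5 (r(T) = -8 + 3 = -5)
M = -474 (M = -2*(-5 + 242) = -2*237 = -474)
q = -150
339*((V + 65)*(q + F(-7))) + M = 339*((118 + 65)*(-150 - 7)) - 474 = 339*(183*(-157)) - 474 = 339*(-28731) - 474 = -9739809 - 474 = -9740283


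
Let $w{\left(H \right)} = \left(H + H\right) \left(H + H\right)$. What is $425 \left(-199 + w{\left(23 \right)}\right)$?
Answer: $814725$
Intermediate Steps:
$w{\left(H \right)} = 4 H^{2}$ ($w{\left(H \right)} = 2 H 2 H = 4 H^{2}$)
$425 \left(-199 + w{\left(23 \right)}\right) = 425 \left(-199 + 4 \cdot 23^{2}\right) = 425 \left(-199 + 4 \cdot 529\right) = 425 \left(-199 + 2116\right) = 425 \cdot 1917 = 814725$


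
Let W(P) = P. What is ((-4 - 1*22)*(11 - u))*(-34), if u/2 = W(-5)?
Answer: 18564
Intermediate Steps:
u = -10 (u = 2*(-5) = -10)
((-4 - 1*22)*(11 - u))*(-34) = ((-4 - 1*22)*(11 - 1*(-10)))*(-34) = ((-4 - 22)*(11 + 10))*(-34) = -26*21*(-34) = -546*(-34) = 18564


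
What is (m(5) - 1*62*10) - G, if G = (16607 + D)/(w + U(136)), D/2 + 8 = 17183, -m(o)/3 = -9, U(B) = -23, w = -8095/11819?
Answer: 436261107/279932 ≈ 1558.5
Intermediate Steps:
w = -8095/11819 (w = -8095*1/11819 = -8095/11819 ≈ -0.68491)
m(o) = 27 (m(o) = -3*(-9) = 27)
D = 34350 (D = -16 + 2*17183 = -16 + 34366 = 34350)
G = -602260783/279932 (G = (16607 + 34350)/(-8095/11819 - 23) = 50957/(-279932/11819) = 50957*(-11819/279932) = -602260783/279932 ≈ -2151.5)
(m(5) - 1*62*10) - G = (27 - 1*62*10) - 1*(-602260783/279932) = (27 - 62*10) + 602260783/279932 = (27 - 620) + 602260783/279932 = -593 + 602260783/279932 = 436261107/279932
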